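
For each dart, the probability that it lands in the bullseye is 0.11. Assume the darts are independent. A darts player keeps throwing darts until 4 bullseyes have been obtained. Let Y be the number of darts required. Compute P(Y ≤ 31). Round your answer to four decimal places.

0.4490

Finishing within 31 darts ⇔ at least 4 successes in the first 31. With X ~ Binomial(31, 0.11), P(Y ≤ 31) = 1 − P(X ≤ 3).
  k=0: C(31,0)·0.11^0·0.89^31 = 0.026983
  k=1: C(31,1)·0.11^1·0.89^30 = 0.103384
  k=2: C(31,2)·0.11^2·0.89^29 = 0.191668
  k=3: C(31,3)·0.11^3·0.89^28 = 0.228996
1 − 0.551031 = 0.448969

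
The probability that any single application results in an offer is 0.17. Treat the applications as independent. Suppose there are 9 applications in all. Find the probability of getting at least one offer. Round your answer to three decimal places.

P(at least one) = 1 − P(none) = 1 − (1 − 0.17)^9
= 1 − 0.18694 = 0.81306

0.813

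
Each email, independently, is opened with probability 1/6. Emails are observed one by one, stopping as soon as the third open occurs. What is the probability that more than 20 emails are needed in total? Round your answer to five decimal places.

0.32866

Needing more than 20 emails ⇔ fewer than 3 successes in the first 20. With X ~ Binomial(20, 0.166667), P(Y > 20) = P(X ≤ 2).
  k=0: C(20,0)·0.166667^0·0.833333^20 = 0.0260841
  k=1: C(20,1)·0.166667^1·0.833333^19 = 0.1043362
  k=2: C(20,2)·0.166667^2·0.833333^18 = 0.1982388
P(X ≤ 2) = 0.3286591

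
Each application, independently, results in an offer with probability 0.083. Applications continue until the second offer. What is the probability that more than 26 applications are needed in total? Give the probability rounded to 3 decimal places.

Needing more than 26 applications ⇔ fewer than 2 successes in the first 26. With X ~ Binomial(26, 0.083), P(Y > 26) = P(X ≤ 1).
  k=0: C(26,0)·0.083^0·0.917^26 = 0.10510
  k=1: C(26,1)·0.083^1·0.917^25 = 0.24733
P(X ≤ 1) = 0.35243

0.352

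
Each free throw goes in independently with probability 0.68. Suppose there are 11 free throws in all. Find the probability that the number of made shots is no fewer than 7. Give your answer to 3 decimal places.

0.744

X ~ Binomial(11, 0.68); P(X ≥ 7) = Σ C(11,k) p^k (1−p)^(11−k) over k:
  k=7: C(11,7)·0.68^7·0.32^4 = 0.23264
  k=8: C(11,8)·0.68^8·0.32^3 = 0.24718
  k=9: C(11,9)·0.68^9·0.32^2 = 0.17508
  k=10: C(11,10)·0.68^10·0.32^1 = 0.07441
  k=11: C(11,11)·0.68^11·0.32^0 = 0.01437
Total = 0.74368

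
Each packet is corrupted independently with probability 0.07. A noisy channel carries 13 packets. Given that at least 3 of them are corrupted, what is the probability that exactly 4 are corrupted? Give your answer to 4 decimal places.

X ~ Binomial(13, 0.07). Want P(X=4 | X≥3) = P(X=4) / P(X≥3).
P(X=4) = C(13,4)·0.07^4·0.93^9 = 0.008934
P(X≥3) = 1 − 0.389295 − 0.380923 − 0.172030 = 0.057753
Ratio = 0.008934 / 0.057753 = 0.154692

0.1547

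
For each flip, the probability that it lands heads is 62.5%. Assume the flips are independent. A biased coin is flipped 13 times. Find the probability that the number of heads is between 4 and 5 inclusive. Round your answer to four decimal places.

X ~ Binomial(13, 0.625); P(4 ≤ X ≤ 5) = Σ C(13,k) p^k (1−p)^(13−k) over k:
  k=4: C(13,4)·0.625^4·0.375^9 = 0.016000
  k=5: C(13,5)·0.625^5·0.375^8 = 0.047999
Total = 0.063998

0.0640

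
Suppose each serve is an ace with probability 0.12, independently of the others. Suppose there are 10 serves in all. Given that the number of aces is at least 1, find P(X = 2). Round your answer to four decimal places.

0.3230

X ~ Binomial(10, 0.12). Want P(X=2 | X≥1) = P(X=2) / P(X≥1).
P(X=2) = C(10,2)·0.12^2·0.88^8 = 0.233043
P(X≥1) = 1 − 0.278501 = 0.721499
Ratio = 0.233043 / 0.721499 = 0.322999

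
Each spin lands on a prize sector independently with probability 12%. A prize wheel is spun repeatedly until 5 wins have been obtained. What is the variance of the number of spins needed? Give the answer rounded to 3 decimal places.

Y = total spins until the fifth success; negative binomial with r=5, p=0.12.
Var(Y) = r(1−p)/p² = 5·0.88 / 0.12² = 305.55556

305.556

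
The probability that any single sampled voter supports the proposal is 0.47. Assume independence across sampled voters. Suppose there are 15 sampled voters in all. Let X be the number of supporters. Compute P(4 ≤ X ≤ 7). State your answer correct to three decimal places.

0.563

X ~ Binomial(15, 0.47); P(4 ≤ X ≤ 7) = Σ C(15,k) p^k (1−p)^(15−k) over k:
  k=4: C(15,4)·0.47^4·0.53^11 = 0.06174
  k=5: C(15,5)·0.47^5·0.53^10 = 0.12045
  k=6: C(15,6)·0.47^6·0.53^9 = 0.17802
  k=7: C(15,7)·0.47^7·0.53^8 = 0.20297
Total = 0.56318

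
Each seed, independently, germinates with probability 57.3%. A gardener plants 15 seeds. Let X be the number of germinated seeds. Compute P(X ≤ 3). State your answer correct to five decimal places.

0.00375

X ~ Binomial(15, 0.573); P(X ≤ 3) = Σ C(15,k) p^k (1−p)^(15−k) over k:
  k=0: C(15,0)·0.573^0·0.427^15 = 0.0000029
  k=1: C(15,1)·0.573^1·0.427^14 = 0.0000576
  k=2: C(15,2)·0.573^2·0.427^13 = 0.0005408
  k=3: C(15,3)·0.573^3·0.427^12 = 0.0031449
Total = 0.0037462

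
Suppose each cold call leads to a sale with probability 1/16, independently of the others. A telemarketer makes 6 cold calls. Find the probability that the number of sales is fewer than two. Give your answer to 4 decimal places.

X ~ Binomial(6, 0.0625); P(X ≤ 1) = Σ C(6,k) p^k (1−p)^(6−k) over k:
  k=0: C(6,0)·0.0625^0·0.9375^6 = 0.678934
  k=1: C(6,1)·0.0625^1·0.9375^5 = 0.271574
Total = 0.950508

0.9505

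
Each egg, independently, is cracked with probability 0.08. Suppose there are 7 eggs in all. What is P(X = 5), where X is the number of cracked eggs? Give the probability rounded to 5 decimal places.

0.00006

X ~ Binomial(n=7, p=0.08).
P(X=5) = C(7,5) · p^5 · (1−p)^2
= 21 · 3.2768e-06 · 0.8464 = 0.0000582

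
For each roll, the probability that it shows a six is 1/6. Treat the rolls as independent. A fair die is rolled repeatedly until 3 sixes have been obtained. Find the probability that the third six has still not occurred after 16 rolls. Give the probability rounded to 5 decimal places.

0.48679

Needing more than 16 rolls ⇔ fewer than 3 successes in the first 16. With X ~ Binomial(16, 0.166667), P(Y > 16) = P(X ≤ 2).
  k=0: C(16,0)·0.166667^0·0.833333^16 = 0.0540879
  k=1: C(16,1)·0.166667^1·0.833333^15 = 0.1730813
  k=2: C(16,2)·0.166667^2·0.833333^14 = 0.2596219
P(X ≤ 2) = 0.4867910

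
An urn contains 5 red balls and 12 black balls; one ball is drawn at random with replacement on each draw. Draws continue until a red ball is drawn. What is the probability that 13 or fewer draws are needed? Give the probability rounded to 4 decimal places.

0.9892

Y = number of draws to the first success; geometric, p = 0.294118.
P(Y ≤ 13) = 1 − (1−p)^13 = 1 − 0.010802 = 0.989198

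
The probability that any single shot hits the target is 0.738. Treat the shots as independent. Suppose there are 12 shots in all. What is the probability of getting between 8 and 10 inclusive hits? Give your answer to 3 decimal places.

X ~ Binomial(12, 0.738); P(8 ≤ X ≤ 10) = Σ C(12,k) p^k (1−p)^(12−k) over k:
  k=8: C(12,8)·0.738^8·0.262^4 = 0.20524
  k=9: C(12,9)·0.738^9·0.262^3 = 0.25694
  k=10: C(12,10)·0.738^10·0.262^2 = 0.21713
Total = 0.67931

0.679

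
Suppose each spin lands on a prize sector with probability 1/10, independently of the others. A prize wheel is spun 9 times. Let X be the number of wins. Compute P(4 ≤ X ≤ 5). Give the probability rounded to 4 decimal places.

X ~ Binomial(9, 0.10); P(4 ≤ X ≤ 5) = Σ C(9,k) p^k (1−p)^(9−k) over k:
  k=4: C(9,4)·0.10^4·0.90^5 = 0.007440
  k=5: C(9,5)·0.10^5·0.90^4 = 0.000827
Total = 0.008267

0.0083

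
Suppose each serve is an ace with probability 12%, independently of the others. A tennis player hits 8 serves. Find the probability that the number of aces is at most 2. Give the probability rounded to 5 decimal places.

X ~ Binomial(8, 0.12); P(X ≤ 2) = Σ C(8,k) p^k (1−p)^(8−k) over k:
  k=0: C(8,0)·0.12^0·0.88^8 = 0.3596345
  k=1: C(8,1)·0.12^1·0.88^7 = 0.3923286
  k=2: C(8,2)·0.12^2·0.88^6 = 0.1872477
Total = 0.9392108

0.93921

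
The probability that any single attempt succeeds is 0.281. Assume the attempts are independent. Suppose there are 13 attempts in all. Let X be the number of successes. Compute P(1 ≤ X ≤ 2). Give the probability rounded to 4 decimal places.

0.2332

X ~ Binomial(13, 0.281); P(1 ≤ X ≤ 2) = Σ C(13,k) p^k (1−p)^(13−k) over k:
  k=1: C(13,1)·0.281^1·0.719^12 = 0.069726
  k=2: C(13,2)·0.281^2·0.719^11 = 0.163503
Total = 0.233229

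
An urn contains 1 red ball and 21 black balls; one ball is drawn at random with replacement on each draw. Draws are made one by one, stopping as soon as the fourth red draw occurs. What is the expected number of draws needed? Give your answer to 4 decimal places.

88.0000

Y = total draws until the fourth success; negative binomial with r=4, p=0.045455.
E[Y] = r / p = 4 / 0.045455 = 88.000000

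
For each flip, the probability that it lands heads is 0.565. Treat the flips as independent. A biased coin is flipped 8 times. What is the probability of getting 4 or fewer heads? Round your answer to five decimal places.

0.48790

X ~ Binomial(8, 0.565); P(X ≤ 4) = Σ C(8,k) p^k (1−p)^(8−k) over k:
  k=0: C(8,0)·0.565^0·0.435^8 = 0.0012821
  k=1: C(8,1)·0.565^1·0.435^7 = 0.0133218
  k=2: C(8,2)·0.565^2·0.435^6 = 0.0605606
  k=3: C(8,3)·0.565^3·0.435^5 = 0.1573184
  k=4: C(8,4)·0.565^4·0.435^4 = 0.2554164
Total = 0.4878994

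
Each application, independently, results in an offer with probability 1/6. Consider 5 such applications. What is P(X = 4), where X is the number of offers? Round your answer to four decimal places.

X ~ Binomial(n=5, p=0.166667).
P(X=4) = C(5,4) · p^4 · (1−p)^1
= 5 · 0.0007716 · 0.83333 = 0.003215

0.0032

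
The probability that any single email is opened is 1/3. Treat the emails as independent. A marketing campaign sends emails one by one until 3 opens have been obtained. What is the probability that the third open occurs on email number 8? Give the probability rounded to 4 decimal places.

0.1024

Y = trial on which the third success occurs; negative binomial, r=3, p=0.333333.
P(Y=8) = C(7,2) · p^3 · (1−p)^5
= 21 · 0.037037 · 0.13169 = 0.102423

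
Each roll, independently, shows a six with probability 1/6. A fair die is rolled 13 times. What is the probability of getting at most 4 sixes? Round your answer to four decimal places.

X ~ Binomial(13, 0.166667); P(X ≤ 4) = Σ C(13,k) p^k (1−p)^(13−k) over k:
  k=0: C(13,0)·0.166667^0·0.833333^13 = 0.093464
  k=1: C(13,1)·0.166667^1·0.833333^12 = 0.243006
  k=2: C(13,2)·0.166667^2·0.833333^11 = 0.291607
  k=3: C(13,3)·0.166667^3·0.833333^10 = 0.213845
  k=4: C(13,4)·0.166667^4·0.833333^9 = 0.106923
Total = 0.948845

0.9488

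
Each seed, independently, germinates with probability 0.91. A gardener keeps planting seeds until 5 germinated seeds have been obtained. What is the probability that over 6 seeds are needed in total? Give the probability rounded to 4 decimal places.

0.0952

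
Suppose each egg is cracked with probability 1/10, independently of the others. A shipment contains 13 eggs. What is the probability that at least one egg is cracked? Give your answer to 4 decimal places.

P(at least one) = 1 − P(none) = 1 − (1 − 0.10)^13
= 1 − 0.254187 = 0.745813

0.7458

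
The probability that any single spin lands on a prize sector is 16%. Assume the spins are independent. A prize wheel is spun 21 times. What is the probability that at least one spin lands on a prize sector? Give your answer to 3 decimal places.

0.974

P(at least one) = 1 − P(none) = 1 − (1 − 0.16)^21
= 1 − 0.02570 = 0.97430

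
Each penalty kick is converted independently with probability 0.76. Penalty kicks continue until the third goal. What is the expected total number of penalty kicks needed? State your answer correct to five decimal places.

3.94737

Y = total penalty kicks until the third success; negative binomial with r=3, p=0.76.
E[Y] = r / p = 3 / 0.76 = 3.9473684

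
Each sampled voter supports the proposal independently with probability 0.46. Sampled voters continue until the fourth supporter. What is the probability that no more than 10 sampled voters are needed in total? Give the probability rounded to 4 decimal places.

0.7547

Finishing within 10 sampled voters ⇔ at least 4 successes in the first 10. With X ~ Binomial(10, 0.46), P(Y ≤ 10) = 1 − P(X ≤ 3).
  k=0: C(10,0)·0.46^0·0.54^10 = 0.002108
  k=1: C(10,1)·0.46^1·0.54^9 = 0.017960
  k=2: C(10,2)·0.46^2·0.54^8 = 0.068846
  k=3: C(10,3)·0.46^3·0.54^7 = 0.156391
1 − 0.245305 = 0.754695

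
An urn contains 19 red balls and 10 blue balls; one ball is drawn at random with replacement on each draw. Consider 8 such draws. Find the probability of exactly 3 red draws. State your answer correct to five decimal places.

0.07678

X ~ Binomial(n=8, p=0.655172).
P(X=3) = C(8,3) · p^3 · (1−p)^5
= 56 · 0.28123 · 0.0048754 = 0.0767830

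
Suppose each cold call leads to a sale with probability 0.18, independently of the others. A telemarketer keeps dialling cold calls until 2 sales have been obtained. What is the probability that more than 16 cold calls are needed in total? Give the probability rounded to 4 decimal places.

0.1885

Needing more than 16 cold calls ⇔ fewer than 2 successes in the first 16. With X ~ Binomial(16, 0.18), P(Y > 16) = P(X ≤ 1).
  k=0: C(16,0)·0.18^0·0.82^16 = 0.041785
  k=1: C(16,1)·0.18^1·0.82^15 = 0.146757
P(X ≤ 1) = 0.188543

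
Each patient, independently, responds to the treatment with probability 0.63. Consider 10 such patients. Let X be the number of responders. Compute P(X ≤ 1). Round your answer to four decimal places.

0.0009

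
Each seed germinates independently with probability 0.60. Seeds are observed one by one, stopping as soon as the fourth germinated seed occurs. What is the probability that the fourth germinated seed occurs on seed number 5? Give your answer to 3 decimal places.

Y = trial on which the fourth success occurs; negative binomial, r=4, p=0.60.
P(Y=5) = C(4,3) · p^4 · (1−p)^1
= 4 · 0.1296 · 0.4 = 0.20736

0.207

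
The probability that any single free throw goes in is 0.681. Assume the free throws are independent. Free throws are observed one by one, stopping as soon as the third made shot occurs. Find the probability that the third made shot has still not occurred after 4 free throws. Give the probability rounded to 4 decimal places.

Needing more than 4 free throws ⇔ fewer than 3 successes in the first 4. With X ~ Binomial(4, 0.681), P(Y > 4) = P(X ≤ 2).
  k=0: C(4,0)·0.681^0·0.319^4 = 0.010355
  k=1: C(4,1)·0.681^1·0.319^3 = 0.088426
  k=2: C(4,2)·0.681^2·0.319^2 = 0.283157
P(X ≤ 2) = 0.381938

0.3819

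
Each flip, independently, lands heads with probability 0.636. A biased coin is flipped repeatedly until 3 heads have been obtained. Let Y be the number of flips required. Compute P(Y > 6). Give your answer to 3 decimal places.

Needing more than 6 flips ⇔ fewer than 3 successes in the first 6. With X ~ Binomial(6, 0.636), P(Y > 6) = P(X ≤ 2).
  k=0: C(6,0)·0.636^0·0.364^6 = 0.00233
  k=1: C(6,1)·0.636^1·0.364^5 = 0.02438
  k=2: C(6,2)·0.636^2·0.364^4 = 0.10652
P(X ≤ 2) = 0.13323

0.133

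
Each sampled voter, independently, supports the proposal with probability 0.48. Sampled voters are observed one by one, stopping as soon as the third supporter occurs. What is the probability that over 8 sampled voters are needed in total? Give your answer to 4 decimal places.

0.1724

Needing more than 8 sampled voters ⇔ fewer than 3 successes in the first 8. With X ~ Binomial(8, 0.48), P(Y > 8) = P(X ≤ 2).
  k=0: C(8,0)·0.48^0·0.52^8 = 0.005346
  k=1: C(8,1)·0.48^1·0.52^7 = 0.039478
  k=2: C(8,2)·0.48^2·0.52^6 = 0.127544
P(X ≤ 2) = 0.172368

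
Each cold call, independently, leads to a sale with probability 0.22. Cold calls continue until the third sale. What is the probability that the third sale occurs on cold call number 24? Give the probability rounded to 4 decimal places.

0.0146

Y = trial on which the third success occurs; negative binomial, r=3, p=0.22.
P(Y=24) = C(23,2) · p^3 · (1−p)^21
= 253 · 0.010648 · 0.0054198 = 0.014601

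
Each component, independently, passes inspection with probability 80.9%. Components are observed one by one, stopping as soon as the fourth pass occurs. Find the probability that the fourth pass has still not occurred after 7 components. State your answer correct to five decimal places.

0.02844

Needing more than 7 components ⇔ fewer than 4 successes in the first 7. With X ~ Binomial(7, 0.809), P(Y > 7) = P(X ≤ 3).
  k=0: C(7,0)·0.809^0·0.191^7 = 0.0000093
  k=1: C(7,1)·0.809^1·0.191^6 = 0.0002749
  k=2: C(7,2)·0.809^2·0.191^5 = 0.0034937
  k=3: C(7,3)·0.809^3·0.191^4 = 0.0246631
P(X ≤ 3) = 0.0284410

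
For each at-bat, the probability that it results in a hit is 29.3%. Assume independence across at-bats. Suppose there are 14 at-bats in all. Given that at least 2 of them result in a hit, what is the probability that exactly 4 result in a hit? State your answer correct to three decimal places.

0.243

X ~ Binomial(14, 0.293). Want P(X=4 | X≥2) = P(X=4) / P(X≥2).
P(X=4) = C(14,4)·0.293^4·0.707^10 = 0.23020
P(X≥2) = 1 − 0.00780 − 0.04523 = 0.94697
Ratio = 0.23020 / 0.94697 = 0.24309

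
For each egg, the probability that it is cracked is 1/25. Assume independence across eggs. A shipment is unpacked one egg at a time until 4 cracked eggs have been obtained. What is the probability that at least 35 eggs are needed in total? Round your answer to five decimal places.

0.95429

Needing more than 34 eggs ⇔ fewer than 4 successes in the first 34. With X ~ Binomial(34, 0.04), P(Y > 34) = P(X ≤ 3).
  k=0: C(34,0)·0.04^0·0.96^34 = 0.2495870
  k=1: C(34,1)·0.04^1·0.96^33 = 0.3535816
  k=2: C(34,2)·0.04^2·0.96^32 = 0.2430873
  k=3: C(34,3)·0.04^3·0.96^31 = 0.1080388
P(X ≤ 3) = 0.9542947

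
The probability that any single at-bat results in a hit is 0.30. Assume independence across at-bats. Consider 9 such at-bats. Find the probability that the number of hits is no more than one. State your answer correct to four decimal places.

X ~ Binomial(9, 0.30); P(X ≤ 1) = Σ C(9,k) p^k (1−p)^(9−k) over k:
  k=0: C(9,0)·0.30^0·0.70^9 = 0.040354
  k=1: C(9,1)·0.30^1·0.70^8 = 0.155650
Total = 0.196003

0.1960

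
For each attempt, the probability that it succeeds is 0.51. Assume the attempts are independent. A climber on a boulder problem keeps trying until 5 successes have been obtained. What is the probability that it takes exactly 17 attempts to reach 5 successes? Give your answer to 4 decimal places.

0.0120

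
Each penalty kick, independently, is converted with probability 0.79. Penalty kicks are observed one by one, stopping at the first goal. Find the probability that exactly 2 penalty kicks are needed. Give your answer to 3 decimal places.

0.166

Geometric (trials to first success), p = 0.79.
P(Y = 2) = (1−p)^1 · p = 0.21 · 0.79 = 0.16590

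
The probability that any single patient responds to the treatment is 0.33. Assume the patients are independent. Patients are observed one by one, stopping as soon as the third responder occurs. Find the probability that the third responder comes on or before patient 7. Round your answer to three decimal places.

0.422

Finishing within 7 patients ⇔ at least 3 successes in the first 7. With X ~ Binomial(7, 0.33), P(Y ≤ 7) = 1 − P(X ≤ 2).
  k=0: C(7,0)·0.33^0·0.67^7 = 0.06061
  k=1: C(7,1)·0.33^1·0.67^6 = 0.20896
  k=2: C(7,2)·0.33^2·0.67^5 = 0.30876
1 − 0.57833 = 0.42167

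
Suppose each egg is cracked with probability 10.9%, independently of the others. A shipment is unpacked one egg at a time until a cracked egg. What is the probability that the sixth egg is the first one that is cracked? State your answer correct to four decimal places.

0.0612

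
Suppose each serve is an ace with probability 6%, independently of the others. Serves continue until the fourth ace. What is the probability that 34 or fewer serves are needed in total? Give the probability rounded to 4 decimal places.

Finishing within 34 serves ⇔ at least 4 successes in the first 34. With X ~ Binomial(34, 0.06), P(Y ≤ 34) = 1 − P(X ≤ 3).
  k=0: C(34,0)·0.06^0·0.94^34 = 0.121996
  k=1: C(34,1)·0.06^1·0.94^33 = 0.264758
  k=2: C(34,2)·0.06^2·0.94^32 = 0.278841
  k=3: C(34,3)·0.06^3·0.94^31 = 0.189849
1 − 0.855445 = 0.144555

0.1446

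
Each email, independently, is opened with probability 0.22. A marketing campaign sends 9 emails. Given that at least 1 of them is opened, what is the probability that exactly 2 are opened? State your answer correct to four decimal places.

0.3427

X ~ Binomial(9, 0.22). Want P(X=2 | X≥1) = P(X=2) / P(X≥1).
P(X=2) = C(9,2)·0.22^2·0.78^7 = 0.306062
P(X≥1) = 1 − 0.106869 = 0.893131
Ratio = 0.306062 / 0.893131 = 0.342685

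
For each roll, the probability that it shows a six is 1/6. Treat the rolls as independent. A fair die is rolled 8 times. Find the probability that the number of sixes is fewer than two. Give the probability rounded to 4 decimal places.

0.6047

X ~ Binomial(8, 0.166667); P(X ≤ 1) = Σ C(8,k) p^k (1−p)^(8−k) over k:
  k=0: C(8,0)·0.166667^0·0.833333^8 = 0.232568
  k=1: C(8,1)·0.166667^1·0.833333^7 = 0.372109
Total = 0.604677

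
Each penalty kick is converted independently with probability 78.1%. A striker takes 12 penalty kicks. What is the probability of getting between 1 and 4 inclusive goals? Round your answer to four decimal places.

X ~ Binomial(12, 0.781); P(1 ≤ X ≤ 4) = Σ C(12,k) p^k (1−p)^(12−k) over k:
  k=1: C(12,1)·0.781^1·0.219^11 = 0.000001
  k=2: C(12,2)·0.781^2·0.219^10 = 0.000010
  k=3: C(12,3)·0.781^3·0.219^9 = 0.000121
  k=4: C(12,4)·0.781^4·0.219^8 = 0.000974
Total = 0.001107

0.0011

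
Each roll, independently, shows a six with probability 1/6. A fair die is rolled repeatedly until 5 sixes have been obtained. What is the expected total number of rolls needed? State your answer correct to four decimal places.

Y = total rolls until the fifth success; negative binomial with r=5, p=0.166667.
E[Y] = r / p = 5 / 0.166667 = 30.000000

30.0000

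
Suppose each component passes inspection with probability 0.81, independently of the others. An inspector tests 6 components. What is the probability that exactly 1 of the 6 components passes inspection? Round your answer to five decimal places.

0.00120

X ~ Binomial(n=6, p=0.81).
P(X=1) = C(6,1) · p^1 · (1−p)^5
= 6 · 0.81 · 0.00024761 = 0.0012034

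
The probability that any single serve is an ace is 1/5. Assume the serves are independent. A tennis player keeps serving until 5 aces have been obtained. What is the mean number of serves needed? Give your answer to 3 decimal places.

Y = total serves until the fifth success; negative binomial with r=5, p=0.20.
E[Y] = r / p = 5 / 0.20 = 25.00000

25.000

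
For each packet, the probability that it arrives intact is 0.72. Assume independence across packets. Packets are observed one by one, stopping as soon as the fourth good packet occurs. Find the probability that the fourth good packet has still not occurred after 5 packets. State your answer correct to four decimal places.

Needing more than 5 packets ⇔ fewer than 4 successes in the first 5. With X ~ Binomial(5, 0.72), P(Y > 5) = P(X ≤ 3).
  k=0: C(5,0)·0.72^0·0.28^5 = 0.001721
  k=1: C(5,1)·0.72^1·0.28^4 = 0.022128
  k=2: C(5,2)·0.72^2·0.28^3 = 0.113799
  k=3: C(5,3)·0.72^3·0.28^2 = 0.292626
P(X ≤ 3) = 0.430274

0.4303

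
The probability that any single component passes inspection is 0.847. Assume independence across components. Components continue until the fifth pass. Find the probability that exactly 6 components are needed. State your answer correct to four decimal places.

Y = trial on which the fifth success occurs; negative binomial, r=5, p=0.847.
P(Y=6) = C(5,4) · p^5 · (1−p)^1
= 5 · 0.43593 · 0.153 = 0.333487

0.3335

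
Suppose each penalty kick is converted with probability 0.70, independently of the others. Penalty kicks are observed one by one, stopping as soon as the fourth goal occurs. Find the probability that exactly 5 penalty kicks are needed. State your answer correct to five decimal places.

0.28812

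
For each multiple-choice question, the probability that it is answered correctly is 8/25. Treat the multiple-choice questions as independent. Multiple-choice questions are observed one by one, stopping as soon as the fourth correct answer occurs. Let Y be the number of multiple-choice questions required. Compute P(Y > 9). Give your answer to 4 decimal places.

Needing more than 9 multiple-choice questions ⇔ fewer than 4 successes in the first 9. With X ~ Binomial(9, 0.32), P(Y > 9) = P(X ≤ 3).
  k=0: C(9,0)·0.32^0·0.68^9 = 0.031087
  k=1: C(9,1)·0.32^1·0.68^8 = 0.131663
  k=2: C(9,2)·0.32^2·0.68^7 = 0.247836
  k=3: C(9,3)·0.32^3·0.68^6 = 0.272134
P(X ≤ 3) = 0.682720

0.6827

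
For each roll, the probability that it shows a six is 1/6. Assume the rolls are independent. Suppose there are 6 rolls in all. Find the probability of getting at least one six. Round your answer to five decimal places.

P(at least one) = 1 − P(none) = 1 − (1 − 0.166667)^6
= 1 − 0.3348980 = 0.6651020

0.66510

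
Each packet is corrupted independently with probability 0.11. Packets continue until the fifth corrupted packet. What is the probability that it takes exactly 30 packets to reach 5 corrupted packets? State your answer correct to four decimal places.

Y = trial on which the fifth success occurs; negative binomial, r=5, p=0.11.
P(Y=30) = C(29,4) · p^5 · (1−p)^25
= 23751 · 1.6105e-05 · 0.054294 = 0.020768

0.0208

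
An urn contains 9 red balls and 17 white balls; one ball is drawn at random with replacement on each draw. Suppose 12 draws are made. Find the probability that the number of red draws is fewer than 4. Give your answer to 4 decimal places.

0.3571

X ~ Binomial(12, 0.346154); P(X ≤ 3) = Σ C(12,k) p^k (1−p)^(12−k) over k:
  k=0: C(12,0)·0.346154^0·0.653846^12 = 0.006105
  k=1: C(12,1)·0.346154^1·0.653846^11 = 0.038787
  k=2: C(12,2)·0.346154^2·0.653846^10 = 0.112937
  k=3: C(12,3)·0.346154^3·0.653846^9 = 0.199301
Total = 0.357131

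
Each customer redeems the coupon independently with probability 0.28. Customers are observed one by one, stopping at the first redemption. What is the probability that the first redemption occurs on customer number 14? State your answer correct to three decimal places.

0.004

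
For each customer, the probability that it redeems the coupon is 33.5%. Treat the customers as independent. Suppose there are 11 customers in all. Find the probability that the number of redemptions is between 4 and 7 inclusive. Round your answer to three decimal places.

0.523

X ~ Binomial(11, 0.335); P(4 ≤ X ≤ 7) = Σ C(11,k) p^k (1−p)^(11−k) over k:
  k=4: C(11,4)·0.335^4·0.665^7 = 0.23903
  k=5: C(11,5)·0.335^5·0.665^6 = 0.16858
  k=6: C(11,6)·0.335^6·0.665^5 = 0.08492
  k=7: C(11,7)·0.335^7·0.665^4 = 0.03056
Total = 0.52308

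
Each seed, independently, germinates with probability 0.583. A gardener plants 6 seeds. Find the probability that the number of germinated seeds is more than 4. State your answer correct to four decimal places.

X ~ Binomial(6, 0.583); P(X ≥ 5) = Σ C(6,k) p^k (1−p)^(6−k) over k:
  k=5: C(6,5)·0.583^5·0.417^1 = 0.168512
  k=6: C(6,6)·0.583^6·0.417^0 = 0.039266
Total = 0.207777

0.2078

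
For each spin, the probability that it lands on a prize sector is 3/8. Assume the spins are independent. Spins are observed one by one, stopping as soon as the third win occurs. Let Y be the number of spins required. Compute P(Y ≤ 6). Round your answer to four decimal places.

0.4040

Finishing within 6 spins ⇔ at least 3 successes in the first 6. With X ~ Binomial(6, 0.375), P(Y ≤ 6) = 1 − P(X ≤ 2).
  k=0: C(6,0)·0.375^0·0.625^6 = 0.059605
  k=1: C(6,1)·0.375^1·0.625^5 = 0.214577
  k=2: C(6,2)·0.375^2·0.625^4 = 0.321865
1 − 0.596046 = 0.403954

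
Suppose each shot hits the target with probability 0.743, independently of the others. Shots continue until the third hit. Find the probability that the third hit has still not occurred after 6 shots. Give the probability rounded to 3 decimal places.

0.041

Needing more than 6 shots ⇔ fewer than 3 successes in the first 6. With X ~ Binomial(6, 0.743), P(Y > 6) = P(X ≤ 2).
  k=0: C(6,0)·0.743^0·0.257^6 = 0.00029
  k=1: C(6,1)·0.743^1·0.257^5 = 0.00500
  k=2: C(6,2)·0.743^2·0.257^4 = 0.03612
P(X ≤ 2) = 0.04141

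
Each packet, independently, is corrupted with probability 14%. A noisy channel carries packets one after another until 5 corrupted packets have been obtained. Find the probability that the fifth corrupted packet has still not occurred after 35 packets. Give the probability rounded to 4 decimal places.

Needing more than 35 packets ⇔ fewer than 5 successes in the first 35. With X ~ Binomial(35, 0.14), P(Y > 35) = P(X ≤ 4).
  k=0: C(35,0)·0.14^0·0.86^35 = 0.005099
  k=1: C(35,1)·0.14^1·0.86^34 = 0.029050
  k=2: C(35,2)·0.14^2·0.86^33 = 0.080394
  k=3: C(35,3)·0.14^3·0.86^32 = 0.143961
  k=4: C(35,4)·0.14^4·0.86^31 = 0.187484
P(X ≤ 4) = 0.445987

0.4460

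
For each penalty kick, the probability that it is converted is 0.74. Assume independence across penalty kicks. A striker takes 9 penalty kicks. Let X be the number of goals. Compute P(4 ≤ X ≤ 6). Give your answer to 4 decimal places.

0.4151

X ~ Binomial(9, 0.74); P(4 ≤ X ≤ 6) = Σ C(9,k) p^k (1−p)^(9−k) over k:
  k=4: C(9,4)·0.74^4·0.26^5 = 0.044892
  k=5: C(9,5)·0.74^5·0.26^4 = 0.127768
  k=6: C(9,6)·0.74^6·0.26^3 = 0.242432
Total = 0.415091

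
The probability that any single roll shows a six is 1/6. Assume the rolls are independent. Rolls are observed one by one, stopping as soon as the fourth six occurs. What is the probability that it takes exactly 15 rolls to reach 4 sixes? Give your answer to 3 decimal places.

Y = trial on which the fourth success occurs; negative binomial, r=4, p=0.166667.
P(Y=15) = C(14,3) · p^4 · (1−p)^11
= 364 · 0.0007716 · 0.13459 = 0.03780

0.038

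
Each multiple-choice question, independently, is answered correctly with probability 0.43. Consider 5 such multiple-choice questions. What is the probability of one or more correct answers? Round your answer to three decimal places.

0.940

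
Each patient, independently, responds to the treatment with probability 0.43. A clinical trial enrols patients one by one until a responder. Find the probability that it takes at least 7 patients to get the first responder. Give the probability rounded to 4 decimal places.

Y = number of patients to the first success; geometric, p = 0.43.
P(Y > 6) = P(first 6 all fail) = (1−p)^6 = 0.034296

0.0343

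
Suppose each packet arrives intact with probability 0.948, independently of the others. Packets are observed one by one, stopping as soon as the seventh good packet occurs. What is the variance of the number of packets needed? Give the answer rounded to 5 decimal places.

Y = total packets until the seventh success; negative binomial with r=7, p=0.948.
Var(Y) = r(1−p)/p² = 7·0.052 / 0.948² = 0.4050277

0.40503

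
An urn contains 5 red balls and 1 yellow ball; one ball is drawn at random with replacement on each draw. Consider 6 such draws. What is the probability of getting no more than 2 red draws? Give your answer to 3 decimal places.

X ~ Binomial(6, 0.833333); P(X ≤ 2) = Σ C(6,k) p^k (1−p)^(6−k) over k:
  k=0: C(6,0)·0.833333^0·0.166667^6 = 0.00002
  k=1: C(6,1)·0.833333^1·0.166667^5 = 0.00064
  k=2: C(6,2)·0.833333^2·0.166667^4 = 0.00804
Total = 0.00870

0.009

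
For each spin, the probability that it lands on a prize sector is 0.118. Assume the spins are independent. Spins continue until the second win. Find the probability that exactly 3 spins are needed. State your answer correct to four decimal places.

0.0246

Y = trial on which the second success occurs; negative binomial, r=2, p=0.118.
P(Y=3) = C(2,1) · p^2 · (1−p)^1
= 2 · 0.013924 · 0.882 = 0.024562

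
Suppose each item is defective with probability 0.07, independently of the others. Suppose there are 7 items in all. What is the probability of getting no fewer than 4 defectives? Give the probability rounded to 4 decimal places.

0.0007

X ~ Binomial(7, 0.07); P(X ≥ 4) = Σ C(7,k) p^k (1−p)^(7−k) over k:
  k=4: C(7,4)·0.07^4·0.93^3 = 0.000676
  k=5: C(7,5)·0.07^5·0.93^2 = 0.000031
  k=6: C(7,6)·0.07^6·0.93^1 = 0.000001
  k=7: C(7,7)·0.07^7·0.93^0 = 0.000000
Total = 0.000707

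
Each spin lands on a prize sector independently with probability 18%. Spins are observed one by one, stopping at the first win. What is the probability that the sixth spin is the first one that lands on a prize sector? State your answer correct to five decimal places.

Geometric (trials to first success), p = 0.18.
P(Y = 6) = (1−p)^5 · p = 0.37074 · 0.18 = 0.0667332

0.06673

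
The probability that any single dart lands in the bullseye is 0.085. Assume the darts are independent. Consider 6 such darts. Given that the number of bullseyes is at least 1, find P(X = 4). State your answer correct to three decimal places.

X ~ Binomial(6, 0.085). Want P(X=4 | X≥1) = P(X=4) / P(X≥1).
P(X=4) = C(6,4)·0.085^4·0.915^2 = 0.00066
P(X≥1) = 1 − 0.58685 = 0.41315
Ratio = 0.00066 / 0.41315 = 0.00159

0.002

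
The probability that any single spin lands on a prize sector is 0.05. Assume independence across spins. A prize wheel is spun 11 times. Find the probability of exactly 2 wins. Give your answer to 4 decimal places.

0.0867

X ~ Binomial(n=11, p=0.05).
P(X=2) = C(11,2) · p^2 · (1−p)^9
= 55 · 0.0025 · 0.63025 = 0.086659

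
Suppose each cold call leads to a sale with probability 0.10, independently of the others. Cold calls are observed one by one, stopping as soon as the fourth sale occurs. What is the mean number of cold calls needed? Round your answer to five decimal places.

40.00000

Y = total cold calls until the fourth success; negative binomial with r=4, p=0.10.
E[Y] = r / p = 4 / 0.10 = 40.0000000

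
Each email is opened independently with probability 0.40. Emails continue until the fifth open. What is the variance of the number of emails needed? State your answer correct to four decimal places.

18.7500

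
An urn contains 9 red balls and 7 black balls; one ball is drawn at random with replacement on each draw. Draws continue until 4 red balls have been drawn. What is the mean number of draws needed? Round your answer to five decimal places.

7.11111

Y = total draws until the fourth success; negative binomial with r=4, p=0.5625.
E[Y] = r / p = 4 / 0.5625 = 7.1111111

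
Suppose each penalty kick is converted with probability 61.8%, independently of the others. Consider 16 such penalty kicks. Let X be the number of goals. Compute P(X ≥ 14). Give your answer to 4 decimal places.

0.0257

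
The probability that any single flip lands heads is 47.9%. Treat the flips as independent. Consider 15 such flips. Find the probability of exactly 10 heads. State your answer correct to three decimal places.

0.073

X ~ Binomial(n=15, p=0.479).
P(X=10) = C(15,10) · p^10 · (1−p)^5
= 3003 · 0.00063585 · 0.038387 = 0.07330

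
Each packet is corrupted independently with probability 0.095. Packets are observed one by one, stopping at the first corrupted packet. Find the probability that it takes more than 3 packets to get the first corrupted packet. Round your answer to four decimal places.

Y = number of packets to the first success; geometric, p = 0.095.
P(Y > 3) = P(first 3 all fail) = (1−p)^3 = 0.741218

0.7412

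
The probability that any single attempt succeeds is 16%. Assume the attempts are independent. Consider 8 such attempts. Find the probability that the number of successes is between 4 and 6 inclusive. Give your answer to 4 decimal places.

X ~ Binomial(8, 0.16); P(4 ≤ X ≤ 6) = Σ C(8,k) p^k (1−p)^(8−k) over k:
  k=4: C(8,4)·0.16^4·0.84^4 = 0.022840
  k=5: C(8,5)·0.16^5·0.84^3 = 0.003480
  k=6: C(8,6)·0.16^6·0.84^2 = 0.000331
Total = 0.026652

0.0267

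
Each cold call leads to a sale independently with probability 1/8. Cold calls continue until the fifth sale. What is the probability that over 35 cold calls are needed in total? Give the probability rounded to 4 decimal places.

Needing more than 35 cold calls ⇔ fewer than 5 successes in the first 35. With X ~ Binomial(35, 0.125), P(Y > 35) = P(X ≤ 4).
  k=0: C(35,0)·0.125^0·0.875^35 = 0.009339
  k=1: C(35,1)·0.125^1·0.875^34 = 0.046693
  k=2: C(35,2)·0.125^2·0.875^33 = 0.113397
  k=3: C(35,3)·0.125^3·0.875^32 = 0.178196
  k=4: C(35,4)·0.125^4·0.875^31 = 0.203652
P(X ≤ 4) = 0.551277

0.5513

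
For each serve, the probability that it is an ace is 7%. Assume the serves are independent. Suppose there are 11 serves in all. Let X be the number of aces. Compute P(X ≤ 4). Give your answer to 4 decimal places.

0.9995

X ~ Binomial(11, 0.07); P(X ≤ 4) = Σ C(11,k) p^k (1−p)^(11−k) over k:
  k=0: C(11,0)·0.07^0·0.93^11 = 0.450104
  k=1: C(11,1)·0.07^1·0.93^10 = 0.372666
  k=2: C(11,2)·0.07^2·0.93^9 = 0.140251
  k=3: C(11,3)·0.07^3·0.93^8 = 0.031670
  k=4: C(11,4)·0.07^4·0.93^7 = 0.004767
Total = 0.999458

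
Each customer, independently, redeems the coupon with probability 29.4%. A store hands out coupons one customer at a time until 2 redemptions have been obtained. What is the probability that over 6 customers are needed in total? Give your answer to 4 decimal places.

Needing more than 6 customers ⇔ fewer than 2 successes in the first 6. With X ~ Binomial(6, 0.294), P(Y > 6) = P(X ≤ 1).
  k=0: C(6,0)·0.294^0·0.706^6 = 0.123831
  k=1: C(6,1)·0.294^1·0.706^5 = 0.309401
P(X ≤ 1) = 0.433232

0.4332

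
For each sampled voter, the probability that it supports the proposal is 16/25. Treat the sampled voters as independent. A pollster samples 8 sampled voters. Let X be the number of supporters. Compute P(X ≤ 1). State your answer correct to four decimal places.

0.0043

X ~ Binomial(8, 0.64); P(X ≤ 1) = Σ C(8,k) p^k (1−p)^(8−k) over k:
  k=0: C(8,0)·0.64^0·0.36^8 = 0.000282
  k=1: C(8,1)·0.64^1·0.36^7 = 0.004012
Total = 0.004294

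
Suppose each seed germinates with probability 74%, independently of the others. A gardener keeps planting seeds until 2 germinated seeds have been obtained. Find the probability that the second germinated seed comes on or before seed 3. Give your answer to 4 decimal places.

Finishing within 3 seeds ⇔ at least 2 successes in the first 3. With X ~ Binomial(3, 0.74), P(Y ≤ 3) = 1 − P(X ≤ 1).
  k=0: C(3,0)·0.74^0·0.26^3 = 0.017576
  k=1: C(3,1)·0.74^1·0.26^2 = 0.150072
1 − 0.167648 = 0.832352

0.8324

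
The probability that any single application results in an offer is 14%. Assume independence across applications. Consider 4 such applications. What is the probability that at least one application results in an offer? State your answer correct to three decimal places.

P(at least one) = 1 − P(none) = 1 − (1 − 0.14)^4
= 1 − 0.54701 = 0.45299

0.453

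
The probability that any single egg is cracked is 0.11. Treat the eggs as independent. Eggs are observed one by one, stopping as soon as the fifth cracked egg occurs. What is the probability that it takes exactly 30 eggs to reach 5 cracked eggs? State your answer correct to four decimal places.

Y = trial on which the fifth success occurs; negative binomial, r=5, p=0.11.
P(Y=30) = C(29,4) · p^5 · (1−p)^25
= 23751 · 1.6105e-05 · 0.054294 = 0.020768

0.0208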